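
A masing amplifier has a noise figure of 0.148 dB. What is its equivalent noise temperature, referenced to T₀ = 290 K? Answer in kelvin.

F = 10^(0.148/10) = 1.03467
T_e = (F − 1)·T₀ = (1.03467 − 1) × 290 = 10.1 K

10.1 K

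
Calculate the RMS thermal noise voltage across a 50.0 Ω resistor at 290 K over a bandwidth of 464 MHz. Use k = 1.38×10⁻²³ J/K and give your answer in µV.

V_n = √(4kTRB)
4kTRB = 4 × 1.38×10⁻²³ × 290 × 5.00×10¹ × 4.64×10⁸ = 3.71×10⁻¹⁰ V²
V_n = √(3.71×10⁻¹⁰) = 1.93×10⁻⁵ V = 19.3 µV

19.3 µV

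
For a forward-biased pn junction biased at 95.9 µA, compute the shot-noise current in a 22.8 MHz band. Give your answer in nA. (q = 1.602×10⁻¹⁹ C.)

26.5 nA

I_n = √(2qI·B)
2qI·B = 2 × 1.602×10⁻¹⁹ × 9.59×10⁻⁵ × 2.28×10⁷ = 7.01×10⁻¹⁶ A²
I_n = √(7.01×10⁻¹⁶) = 2.65×10⁻⁸ A = 26.5 nA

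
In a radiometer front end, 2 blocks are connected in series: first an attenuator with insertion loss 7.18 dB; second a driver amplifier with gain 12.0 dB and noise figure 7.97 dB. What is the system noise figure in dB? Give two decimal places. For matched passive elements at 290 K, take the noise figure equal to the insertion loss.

Convert to linear (a loss of L dB is a gain of −L dB): F_i = 10^(NF_i/10), G_i = 10^(G_i,dB/10)
  Stage 1: F_1 = 10^(7.18/10) = 5.224, G_1 = 10^(−7.18/10) = 0.1914
  Stage 2: F_2 = 10^(7.97/10) = 6.266, G_2 = 10^(12.0/10) = 15.85
Friis cascade:
  F = 5.224 + (6.266 − 1)/0.1914 = 32.73
NF = 10 log₁₀(32.73) = 15.15 dB

15.15 dB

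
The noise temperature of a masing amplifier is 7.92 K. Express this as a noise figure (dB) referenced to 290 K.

0.117 dB

F = 1 + T_e/T₀ = 1 + 7.92/290 = 1.02731
NF = 10 log₁₀(1.02731) = 0.117 dB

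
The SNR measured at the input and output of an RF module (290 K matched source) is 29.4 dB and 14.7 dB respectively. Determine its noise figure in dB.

14.7 dB

NF (dB) = SNR_in(dB) − SNR_out(dB) when the source is at T₀
NF = 29.4 − 14.7 = 14.7 dB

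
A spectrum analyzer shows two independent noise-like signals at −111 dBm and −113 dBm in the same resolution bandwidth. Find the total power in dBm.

−108.9 dBm

Convert to linear, add, convert back:
P₁ = 7.94×10⁻¹⁵ W, P₂ = 5.01×10⁻¹⁵ W
P_tot = 1.30×10⁻¹⁴ W → 10 log₁₀(P_tot / 10⁻³) = −108.9 dBm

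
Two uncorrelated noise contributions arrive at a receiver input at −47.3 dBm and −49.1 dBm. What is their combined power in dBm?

−45.1 dBm

Convert to linear, add, convert back:
P₁ = 1.86×10⁻⁸ W, P₂ = 1.23×10⁻⁸ W
P_tot = 3.09×10⁻⁸ W → 10 log₁₀(P_tot / 10⁻³) = −45.1 dBm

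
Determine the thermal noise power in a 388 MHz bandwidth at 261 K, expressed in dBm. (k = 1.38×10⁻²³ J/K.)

−88.5 dBm

P_n = kTB = 1.38×10⁻²³ × 261 × 3.88×10⁸ = 1.40×10⁻¹² W
In dBm: 10 log₁₀(1.40×10⁻¹² / 10⁻³) = −88.5 dBm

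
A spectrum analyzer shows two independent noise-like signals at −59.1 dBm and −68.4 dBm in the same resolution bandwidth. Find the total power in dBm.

Convert to linear, add, convert back:
P₁ = 1.23×10⁻⁹ W, P₂ = 1.45×10⁻¹⁰ W
P_tot = 1.37×10⁻⁹ W → 10 log₁₀(P_tot / 10⁻³) = −58.6 dBm

−58.6 dBm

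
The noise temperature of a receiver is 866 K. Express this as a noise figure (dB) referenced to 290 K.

6.01 dB

F = 1 + T_e/T₀ = 1 + 866/290 = 3.98621
NF = 10 log₁₀(3.98621) = 6.01 dB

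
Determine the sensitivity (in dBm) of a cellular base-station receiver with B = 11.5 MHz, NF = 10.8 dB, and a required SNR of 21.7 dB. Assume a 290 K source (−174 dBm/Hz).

−70.9 dBm

Sensitivity = −174 + 10 log₁₀(B) + NF + SNR_min
= −174 + 70.61 + 10.8 + 21.7
= −70.89 dBm → −70.9 dBm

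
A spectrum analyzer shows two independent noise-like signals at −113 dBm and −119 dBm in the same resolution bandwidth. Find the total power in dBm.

Convert to linear, add, convert back:
P₁ = 5.01×10⁻¹⁵ W, P₂ = 1.26×10⁻¹⁵ W
P_tot = 6.27×10⁻¹⁵ W → 10 log₁₀(P_tot / 10⁻³) = −112.0 dBm

−112.0 dBm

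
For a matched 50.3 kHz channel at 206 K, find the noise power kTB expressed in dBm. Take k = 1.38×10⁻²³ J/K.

P_n = kTB = 1.38×10⁻²³ × 206 × 5.03×10⁴ = 1.43×10⁻¹⁶ W
In dBm: 10 log₁₀(1.43×10⁻¹⁶ / 10⁻³) = −128.4 dBm

−128.4 dBm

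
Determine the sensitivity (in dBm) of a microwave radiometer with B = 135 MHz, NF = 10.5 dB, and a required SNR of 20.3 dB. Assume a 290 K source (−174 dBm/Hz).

Sensitivity = −174 + 10 log₁₀(B) + NF + SNR_min
= −174 + 81.3 + 10.5 + 20.3
= −61.9 dBm → −61.9 dBm

−61.9 dBm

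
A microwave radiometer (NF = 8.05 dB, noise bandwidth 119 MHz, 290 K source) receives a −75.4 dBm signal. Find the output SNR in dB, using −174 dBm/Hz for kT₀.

9.8 dB

Noise floor: N = −174 + 10 log₁₀(B) + NF
10 log₁₀(1.19×10⁸) = 80.76 dB
N = −174 + 80.76 + 8.05 = −85.19 dBm
SNR = P_sig − N = −75.4 − (−85.19) = 9.79 dB → 9.8 dB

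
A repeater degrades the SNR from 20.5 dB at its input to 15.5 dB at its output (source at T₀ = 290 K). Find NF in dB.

5.0 dB

NF (dB) = SNR_in(dB) − SNR_out(dB) when the source is at T₀
NF = 20.5 − 15.5 = 5.0 dB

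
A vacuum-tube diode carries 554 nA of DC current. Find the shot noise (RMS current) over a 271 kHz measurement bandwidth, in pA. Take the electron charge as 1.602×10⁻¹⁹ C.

219 pA

I_n = √(2qI·B)
2qI·B = 2 × 1.602×10⁻¹⁹ × 5.54×10⁻⁷ × 2.71×10⁵ = 4.81×10⁻²⁰ A²
I_n = √(4.81×10⁻²⁰) = 2.19×10⁻¹⁰ A = 219 pA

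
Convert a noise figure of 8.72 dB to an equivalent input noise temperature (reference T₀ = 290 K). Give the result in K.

1870 K

F = 10^(8.72/10) = 7.44732
T_e = (F − 1)·T₀ = (7.44732 − 1) × 290 = 1870 K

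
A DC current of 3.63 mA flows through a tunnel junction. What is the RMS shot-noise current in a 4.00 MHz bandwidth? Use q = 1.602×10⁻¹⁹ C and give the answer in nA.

I_n = √(2qI·B)
2qI·B = 2 × 1.602×10⁻¹⁹ × 3.63×10⁻³ × 4.00×10⁶ = 4.65×10⁻¹⁵ A²
I_n = √(4.65×10⁻¹⁵) = 6.82×10⁻⁸ A = 68.2 nA

68.2 nA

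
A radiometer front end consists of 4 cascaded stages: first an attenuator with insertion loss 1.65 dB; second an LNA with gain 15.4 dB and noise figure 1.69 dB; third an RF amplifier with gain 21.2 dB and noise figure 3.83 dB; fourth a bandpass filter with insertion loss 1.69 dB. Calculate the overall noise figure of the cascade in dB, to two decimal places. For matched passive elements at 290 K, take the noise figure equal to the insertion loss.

3.46 dB

Convert to linear (a loss of L dB is a gain of −L dB): F_i = 10^(NF_i/10), G_i = 10^(G_i,dB/10)
  Stage 1: F_1 = 10^(1.65/10) = 1.462, G_1 = 10^(−1.65/10) = 0.6839
  Stage 2: F_2 = 10^(1.69/10) = 1.476, G_2 = 10^(15.4/10) = 34.67
  Stage 3: F_3 = 10^(3.83/10) = 2.415, G_3 = 10^(21.2/10) = 131.8
  Stage 4: F_4 = 10^(1.69/10) = 1.476, G_4 = 10^(−1.69/10) = 0.6776
Friis cascade:
  F = 1.462 + (1.476 − 1)/0.6839 + (2.415 − 1)/23.71 + (1.476 − 1)/3126 = 2.218
NF = 10 log₁₀(2.218) = 3.46 dB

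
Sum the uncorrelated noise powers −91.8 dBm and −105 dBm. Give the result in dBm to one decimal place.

Convert to linear, add, convert back:
P₁ = 6.61×10⁻¹³ W, P₂ = 3.16×10⁻¹⁴ W
P_tot = 6.92×10⁻¹³ W → 10 log₁₀(P_tot / 10⁻³) = −91.6 dBm

−91.6 dBm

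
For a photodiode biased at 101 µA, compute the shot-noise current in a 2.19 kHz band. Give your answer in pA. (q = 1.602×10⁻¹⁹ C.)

I_n = √(2qI·B)
2qI·B = 2 × 1.602×10⁻¹⁹ × 1.01×10⁻⁴ × 2.19×10³ = 7.09×10⁻²⁰ A²
I_n = √(7.09×10⁻²⁰) = 2.66×10⁻¹⁰ A = 266 pA

266 pA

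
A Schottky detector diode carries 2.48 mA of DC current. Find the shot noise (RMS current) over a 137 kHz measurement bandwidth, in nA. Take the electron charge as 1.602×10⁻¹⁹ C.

I_n = √(2qI·B)
2qI·B = 2 × 1.602×10⁻¹⁹ × 2.48×10⁻³ × 1.37×10⁵ = 1.09×10⁻¹⁶ A²
I_n = √(1.09×10⁻¹⁶) = 1.04×10⁻⁸ A = 10.4 nA

10.4 nA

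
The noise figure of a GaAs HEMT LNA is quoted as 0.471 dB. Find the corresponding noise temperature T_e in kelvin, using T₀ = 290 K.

F = 10^(0.471/10) = 1.11455
T_e = (F − 1)·T₀ = (1.11455 − 1) × 290 = 33.2 K

33.2 K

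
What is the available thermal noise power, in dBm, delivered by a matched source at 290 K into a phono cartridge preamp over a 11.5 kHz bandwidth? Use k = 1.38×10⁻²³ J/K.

P_n = kTB = 1.38×10⁻²³ × 290 × 1.15×10⁴ = 4.60×10⁻¹⁷ W
In dBm: 10 log₁₀(4.60×10⁻¹⁷ / 10⁻³) = −133.4 dBm

−133.4 dBm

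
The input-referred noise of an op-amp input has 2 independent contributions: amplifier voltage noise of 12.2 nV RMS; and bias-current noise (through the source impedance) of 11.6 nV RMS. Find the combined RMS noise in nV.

Uncorrelated sources add in power (mean-square): V_tot = √(ΣV_i²)
V_tot = √[(1.22×10⁻⁸)² + (1.16×10⁻⁸)²] = 1.68×10⁻⁸ V = 16.8 nV

16.8 nV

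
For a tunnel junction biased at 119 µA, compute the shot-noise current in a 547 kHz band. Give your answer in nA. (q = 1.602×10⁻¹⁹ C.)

4.57 nA

I_n = √(2qI·B)
2qI·B = 2 × 1.602×10⁻¹⁹ × 1.19×10⁻⁴ × 5.47×10⁵ = 2.09×10⁻¹⁷ A²
I_n = √(2.09×10⁻¹⁷) = 4.57×10⁻⁹ A = 4.57 nA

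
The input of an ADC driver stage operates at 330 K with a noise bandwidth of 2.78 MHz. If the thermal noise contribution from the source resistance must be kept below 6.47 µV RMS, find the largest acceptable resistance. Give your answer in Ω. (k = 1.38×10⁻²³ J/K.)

827 Ω

Johnson–Nyquist: V_n = √(4kTRB) ⇒ R = V_n² / (4kTB)
4kTB = 4 × 1.38×10⁻²³ × 330 × 2.78×10⁶ = 5.06×10⁻¹⁴
R = (6.47×10⁻⁶)² / 5.06×10⁻¹⁴ = 8.27×10² Ω = 827 Ω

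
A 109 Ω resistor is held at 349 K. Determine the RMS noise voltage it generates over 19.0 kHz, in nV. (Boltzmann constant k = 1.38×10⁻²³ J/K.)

V_n = √(4kTRB)
4kTRB = 4 × 1.38×10⁻²³ × 349 × 1.09×10² × 1.90×10⁴ = 3.99×10⁻¹⁴ V²
V_n = √(3.99×10⁻¹⁴) = 2.00×10⁻⁷ V = 200 nV

200 nV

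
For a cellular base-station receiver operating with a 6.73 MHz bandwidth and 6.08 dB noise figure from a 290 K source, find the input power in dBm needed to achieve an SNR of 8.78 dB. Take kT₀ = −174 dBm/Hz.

Sensitivity = −174 + 10 log₁₀(B) + NF + SNR_min
= −174 + 68.28 + 6.08 + 8.78
= −90.86 dBm → −90.9 dBm

−90.9 dBm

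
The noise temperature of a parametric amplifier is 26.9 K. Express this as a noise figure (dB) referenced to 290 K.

0.385 dB

F = 1 + T_e/T₀ = 1 + 26.9/290 = 1.09276
NF = 10 log₁₀(1.09276) = 0.385 dB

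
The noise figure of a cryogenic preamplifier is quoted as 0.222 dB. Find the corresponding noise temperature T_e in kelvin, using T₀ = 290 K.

15.2 K

F = 10^(0.222/10) = 1.05245
T_e = (F − 1)·T₀ = (1.05245 − 1) × 290 = 15.2 K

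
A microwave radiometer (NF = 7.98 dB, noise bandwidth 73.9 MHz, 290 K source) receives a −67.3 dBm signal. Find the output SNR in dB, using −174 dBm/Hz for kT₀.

Noise floor: N = −174 + 10 log₁₀(B) + NF
10 log₁₀(7.39×10⁷) = 78.69 dB
N = −174 + 78.69 + 7.98 = −87.33 dBm
SNR = P_sig − N = −67.3 − (−87.33) = 20.03 dB → 20.0 dB

20.0 dB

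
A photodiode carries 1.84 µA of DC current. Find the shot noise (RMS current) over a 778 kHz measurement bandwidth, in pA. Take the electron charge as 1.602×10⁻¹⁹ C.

677 pA

I_n = √(2qI·B)
2qI·B = 2 × 1.602×10⁻¹⁹ × 1.84×10⁻⁶ × 7.78×10⁵ = 4.59×10⁻¹⁹ A²
I_n = √(4.59×10⁻¹⁹) = 6.77×10⁻¹⁰ A = 677 pA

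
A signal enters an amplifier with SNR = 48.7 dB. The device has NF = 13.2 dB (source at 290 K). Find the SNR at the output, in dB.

By definition F = SNR_in/SNR_out, so in dB: SNR_out = SNR_in − NF
SNR_out = 48.7 − 13.2 = 35.5 dB

35.5 dB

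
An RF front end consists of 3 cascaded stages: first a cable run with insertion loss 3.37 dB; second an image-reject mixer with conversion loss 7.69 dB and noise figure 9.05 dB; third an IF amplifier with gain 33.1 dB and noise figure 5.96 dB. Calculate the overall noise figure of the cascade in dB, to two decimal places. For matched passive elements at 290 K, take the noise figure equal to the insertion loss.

Convert to linear (a loss of L dB is a gain of −L dB): F_i = 10^(NF_i/10), G_i = 10^(G_i,dB/10)
  Stage 1: F_1 = 10^(3.37/10) = 2.173, G_1 = 10^(−3.37/10) = 0.4603
  Stage 2: F_2 = 10^(9.05/10) = 8.035, G_2 = 10^(−7.69/10) = 0.1702
  Stage 3: F_3 = 10^(5.96/10) = 3.945, G_3 = 10^(33.1/10) = 2042
Friis cascade:
  F = 2.173 + (8.035 − 1)/0.4603 + (3.945 − 1)/0.07834 = 55.04
NF = 10 log₁₀(55.04) = 17.41 dB

17.41 dB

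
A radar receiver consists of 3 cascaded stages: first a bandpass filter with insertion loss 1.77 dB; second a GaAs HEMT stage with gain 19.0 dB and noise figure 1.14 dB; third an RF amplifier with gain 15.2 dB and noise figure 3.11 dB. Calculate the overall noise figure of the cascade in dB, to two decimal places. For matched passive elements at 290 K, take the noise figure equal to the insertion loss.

Convert to linear (a loss of L dB is a gain of −L dB): F_i = 10^(NF_i/10), G_i = 10^(G_i,dB/10)
  Stage 1: F_1 = 10^(1.77/10) = 1.503, G_1 = 10^(−1.77/10) = 0.6653
  Stage 2: F_2 = 10^(1.14/10) = 1.300, G_2 = 10^(19.0/10) = 79.43
  Stage 3: F_3 = 10^(3.11/10) = 2.046, G_3 = 10^(15.2/10) = 33.11
Friis cascade:
  F = 1.503 + (1.300 − 1)/0.6653 + (2.046 − 1)/52.84 = 1.974
NF = 10 log₁₀(1.974) = 2.95 dB

2.95 dB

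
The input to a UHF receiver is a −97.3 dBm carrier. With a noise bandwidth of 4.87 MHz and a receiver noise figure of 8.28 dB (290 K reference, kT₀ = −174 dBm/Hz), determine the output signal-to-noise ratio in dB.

Noise floor: N = −174 + 10 log₁₀(B) + NF
10 log₁₀(4.87×10⁶) = 66.88 dB
N = −174 + 66.88 + 8.28 = −98.84 dBm
SNR = P_sig − N = −97.3 − (−98.84) = 1.54 dB → 1.5 dB

1.5 dB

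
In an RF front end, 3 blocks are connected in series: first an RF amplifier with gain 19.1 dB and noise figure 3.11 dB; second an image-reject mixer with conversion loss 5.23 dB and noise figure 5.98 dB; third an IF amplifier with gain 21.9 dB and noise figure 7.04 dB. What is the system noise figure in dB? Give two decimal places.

Convert to linear (a loss of L dB is a gain of −L dB): F_i = 10^(NF_i/10), G_i = 10^(G_i,dB/10)
  Stage 1: F_1 = 10^(3.11/10) = 2.046, G_1 = 10^(19.1/10) = 81.28
  Stage 2: F_2 = 10^(5.98/10) = 3.963, G_2 = 10^(−5.23/10) = 0.2999
  Stage 3: F_3 = 10^(7.04/10) = 5.058, G_3 = 10^(21.9/10) = 154.9
Friis cascade:
  F = 2.046 + (3.963 − 1)/81.28 + (5.058 − 1)/24.38 = 2.249
NF = 10 log₁₀(2.249) = 3.52 dB

3.52 dB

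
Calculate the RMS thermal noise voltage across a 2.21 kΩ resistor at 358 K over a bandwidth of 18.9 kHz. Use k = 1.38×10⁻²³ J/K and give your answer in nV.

V_n = √(4kTRB)
4kTRB = 4 × 1.38×10⁻²³ × 358 × 2.21×10³ × 1.89×10⁴ = 8.25×10⁻¹³ V²
V_n = √(8.25×10⁻¹³) = 9.09×10⁻⁷ V = 909 nV

909 nV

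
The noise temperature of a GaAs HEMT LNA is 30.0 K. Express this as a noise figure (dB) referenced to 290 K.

0.428 dB

F = 1 + T_e/T₀ = 1 + 30.0/290 = 1.10345
NF = 10 log₁₀(1.10345) = 0.428 dB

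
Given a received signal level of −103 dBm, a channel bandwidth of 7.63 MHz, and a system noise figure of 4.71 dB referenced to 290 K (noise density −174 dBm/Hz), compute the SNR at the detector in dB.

−2.5 dB

Noise floor: N = −174 + 10 log₁₀(B) + NF
10 log₁₀(7.63×10⁶) = 68.83 dB
N = −174 + 68.83 + 4.71 = −100.46 dBm
SNR = P_sig − N = −103 − (−100.46) = −2.54 dB → −2.5 dB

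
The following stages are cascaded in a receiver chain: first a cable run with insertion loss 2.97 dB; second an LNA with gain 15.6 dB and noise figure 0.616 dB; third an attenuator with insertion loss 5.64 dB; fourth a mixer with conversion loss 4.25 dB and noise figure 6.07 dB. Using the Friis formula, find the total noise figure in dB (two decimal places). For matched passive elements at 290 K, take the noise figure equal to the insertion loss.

Convert to linear (a loss of L dB is a gain of −L dB): F_i = 10^(NF_i/10), G_i = 10^(G_i,dB/10)
  Stage 1: F_1 = 10^(2.97/10) = 1.982, G_1 = 10^(−2.97/10) = 0.5047
  Stage 2: F_2 = 10^(0.616/10) = 1.152, G_2 = 10^(15.6/10) = 36.31
  Stage 3: F_3 = 10^(5.64/10) = 3.664, G_3 = 10^(−5.64/10) = 0.2729
  Stage 4: F_4 = 10^(6.07/10) = 4.046, G_4 = 10^(−4.25/10) = 0.3758
Friis cascade:
  F = 1.982 + (1.152 − 1)/0.5047 + (3.664 − 1)/18.32 + (4.046 − 1)/5.000 = 3.038
NF = 10 log₁₀(3.038) = 4.83 dB

4.83 dB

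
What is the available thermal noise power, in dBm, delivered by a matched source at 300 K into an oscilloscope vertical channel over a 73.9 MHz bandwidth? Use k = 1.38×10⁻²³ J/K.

−95.1 dBm

P_n = kTB = 1.38×10⁻²³ × 300 × 7.39×10⁷ = 3.06×10⁻¹³ W
In dBm: 10 log₁₀(3.06×10⁻¹³ / 10⁻³) = −95.1 dBm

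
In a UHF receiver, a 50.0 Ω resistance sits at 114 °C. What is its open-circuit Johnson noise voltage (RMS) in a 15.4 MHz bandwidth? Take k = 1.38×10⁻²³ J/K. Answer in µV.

4.06 µV

T = 114 °C + 273.15 = 387.15 K
V_n = √(4kTRB)
4kTRB = 4 × 1.38×10⁻²³ × 387.15 × 5.00×10¹ × 1.54×10⁷ = 1.65×10⁻¹¹ V²
V_n = √(1.65×10⁻¹¹) = 4.06×10⁻⁶ V = 4.06 µV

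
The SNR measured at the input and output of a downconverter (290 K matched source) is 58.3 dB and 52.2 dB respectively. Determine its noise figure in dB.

NF (dB) = SNR_in(dB) − SNR_out(dB) when the source is at T₀
NF = 58.3 − 52.2 = 6.1 dB

6.1 dB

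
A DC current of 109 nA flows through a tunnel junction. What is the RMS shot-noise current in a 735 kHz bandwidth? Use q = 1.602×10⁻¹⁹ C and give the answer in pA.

160 pA

I_n = √(2qI·B)
2qI·B = 2 × 1.602×10⁻¹⁹ × 1.09×10⁻⁷ × 7.35×10⁵ = 2.57×10⁻²⁰ A²
I_n = √(2.57×10⁻²⁰) = 1.60×10⁻¹⁰ A = 160 pA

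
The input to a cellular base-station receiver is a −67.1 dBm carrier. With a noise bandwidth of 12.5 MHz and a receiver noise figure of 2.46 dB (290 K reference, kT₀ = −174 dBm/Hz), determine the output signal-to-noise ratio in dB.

Noise floor: N = −174 + 10 log₁₀(B) + NF
10 log₁₀(1.25×10⁷) = 70.97 dB
N = −174 + 70.97 + 2.46 = −100.57 dBm
SNR = P_sig − N = −67.1 − (−100.57) = 33.47 dB → 33.5 dB

33.5 dB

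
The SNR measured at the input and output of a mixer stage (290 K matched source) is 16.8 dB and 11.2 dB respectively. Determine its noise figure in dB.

NF (dB) = SNR_in(dB) − SNR_out(dB) when the source is at T₀
NF = 16.8 − 11.2 = 5.6 dB

5.6 dB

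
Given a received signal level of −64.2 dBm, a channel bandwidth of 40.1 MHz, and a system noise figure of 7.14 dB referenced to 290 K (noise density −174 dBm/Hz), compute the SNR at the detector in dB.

Noise floor: N = −174 + 10 log₁₀(B) + NF
10 log₁₀(4.01×10⁷) = 76.03 dB
N = −174 + 76.03 + 7.14 = −90.83 dBm
SNR = P_sig − N = −64.2 − (−90.83) = 26.63 dB → 26.6 dB

26.6 dB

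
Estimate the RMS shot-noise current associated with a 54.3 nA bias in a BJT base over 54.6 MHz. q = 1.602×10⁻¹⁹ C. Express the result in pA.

975 pA

I_n = √(2qI·B)
2qI·B = 2 × 1.602×10⁻¹⁹ × 5.43×10⁻⁸ × 5.46×10⁷ = 9.50×10⁻¹⁹ A²
I_n = √(9.50×10⁻¹⁹) = 9.75×10⁻¹⁰ A = 975 pA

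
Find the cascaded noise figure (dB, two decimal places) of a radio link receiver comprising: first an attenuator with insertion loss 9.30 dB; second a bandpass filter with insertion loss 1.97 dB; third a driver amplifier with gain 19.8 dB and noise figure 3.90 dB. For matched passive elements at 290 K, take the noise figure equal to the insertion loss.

15.17 dB

Convert to linear (a loss of L dB is a gain of −L dB): F_i = 10^(NF_i/10), G_i = 10^(G_i,dB/10)
  Stage 1: F_1 = 10^(9.30/10) = 8.511, G_1 = 10^(−9.30/10) = 0.1175
  Stage 2: F_2 = 10^(1.97/10) = 1.574, G_2 = 10^(−1.97/10) = 0.6353
  Stage 3: F_3 = 10^(3.90/10) = 2.455, G_3 = 10^(19.8/10) = 95.50
Friis cascade:
  F = 8.511 + (1.574 − 1)/0.1175 + (2.455 − 1)/0.07464 = 32.89
NF = 10 log₁₀(32.89) = 15.17 dB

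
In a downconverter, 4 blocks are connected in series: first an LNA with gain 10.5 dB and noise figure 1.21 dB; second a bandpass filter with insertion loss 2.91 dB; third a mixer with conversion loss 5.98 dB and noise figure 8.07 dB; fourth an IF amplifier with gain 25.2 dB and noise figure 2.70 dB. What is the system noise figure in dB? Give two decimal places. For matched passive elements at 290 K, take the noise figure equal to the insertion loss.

4.69 dB

Convert to linear (a loss of L dB is a gain of −L dB): F_i = 10^(NF_i/10), G_i = 10^(G_i,dB/10)
  Stage 1: F_1 = 10^(1.21/10) = 1.321, G_1 = 10^(10.5/10) = 11.22
  Stage 2: F_2 = 10^(2.91/10) = 1.954, G_2 = 10^(−2.91/10) = 0.5117
  Stage 3: F_3 = 10^(8.07/10) = 6.412, G_3 = 10^(−5.98/10) = 0.2523
  Stage 4: F_4 = 10^(2.70/10) = 1.862, G_4 = 10^(25.2/10) = 331.1
Friis cascade:
  F = 1.321 + (1.954 − 1)/11.22 + (6.412 − 1)/5.741 + (1.862 − 1)/1.449 = 2.944
NF = 10 log₁₀(2.944) = 4.69 dB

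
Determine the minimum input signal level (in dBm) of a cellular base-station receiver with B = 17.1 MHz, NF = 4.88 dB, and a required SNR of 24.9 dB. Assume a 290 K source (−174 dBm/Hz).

−71.9 dBm

Sensitivity = −174 + 10 log₁₀(B) + NF + SNR_min
= −174 + 72.33 + 4.88 + 24.9
= −71.89 dBm → −71.9 dBm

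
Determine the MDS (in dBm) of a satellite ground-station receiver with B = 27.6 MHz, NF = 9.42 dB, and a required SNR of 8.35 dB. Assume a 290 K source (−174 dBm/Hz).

Sensitivity = −174 + 10 log₁₀(B) + NF + SNR_min
= −174 + 74.41 + 9.42 + 8.35
= −81.82 dBm → −81.8 dBm

−81.8 dBm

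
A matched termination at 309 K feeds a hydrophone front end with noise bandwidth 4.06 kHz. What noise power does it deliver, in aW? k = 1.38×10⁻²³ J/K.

P_n = kTB = 1.38×10⁻²³ × 309 × 4.06×10³ = 1.73×10⁻¹⁷ W = 17.3 aW

17.3 aW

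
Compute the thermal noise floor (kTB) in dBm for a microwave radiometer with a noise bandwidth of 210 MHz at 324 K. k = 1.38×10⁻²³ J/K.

P_n = kTB = 1.38×10⁻²³ × 324 × 2.10×10⁸ = 9.39×10⁻¹³ W
In dBm: 10 log₁₀(9.39×10⁻¹³ / 10⁻³) = −90.3 dBm

−90.3 dBm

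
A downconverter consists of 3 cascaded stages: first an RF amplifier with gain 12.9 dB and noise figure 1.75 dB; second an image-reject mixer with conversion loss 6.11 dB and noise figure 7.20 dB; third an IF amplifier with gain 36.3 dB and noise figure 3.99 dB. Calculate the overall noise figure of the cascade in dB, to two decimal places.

Convert to linear (a loss of L dB is a gain of −L dB): F_i = 10^(NF_i/10), G_i = 10^(G_i,dB/10)
  Stage 1: F_1 = 10^(1.75/10) = 1.496, G_1 = 10^(12.9/10) = 19.50
  Stage 2: F_2 = 10^(7.20/10) = 5.248, G_2 = 10^(−6.11/10) = 0.2449
  Stage 3: F_3 = 10^(3.99/10) = 2.506, G_3 = 10^(36.3/10) = 4266
Friis cascade:
  F = 1.496 + (5.248 − 1)/19.50 + (2.506 − 1)/4.775 = 2.029
NF = 10 log₁₀(2.029) = 3.07 dB

3.07 dB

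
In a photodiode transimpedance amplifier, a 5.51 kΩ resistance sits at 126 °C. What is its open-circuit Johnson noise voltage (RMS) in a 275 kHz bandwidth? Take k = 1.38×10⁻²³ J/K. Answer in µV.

T = 126 °C + 273.15 = 399.15 K
V_n = √(4kTRB)
4kTRB = 4 × 1.38×10⁻²³ × 399.15 × 5.51×10³ × 2.75×10⁵ = 3.34×10⁻¹¹ V²
V_n = √(3.34×10⁻¹¹) = 5.78×10⁻⁶ V = 5.78 µV

5.78 µV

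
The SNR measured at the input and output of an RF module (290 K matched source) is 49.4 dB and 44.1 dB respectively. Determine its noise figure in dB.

NF (dB) = SNR_in(dB) − SNR_out(dB) when the source is at T₀
NF = 49.4 − 44.1 = 5.3 dB

5.3 dB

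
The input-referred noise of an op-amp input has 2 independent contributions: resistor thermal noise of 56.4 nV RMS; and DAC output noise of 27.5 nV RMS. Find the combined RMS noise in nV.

Uncorrelated sources add in power (mean-square): V_tot = √(ΣV_i²)
V_tot = √[(5.64×10⁻⁸)² + (2.75×10⁻⁸)²] = 6.27×10⁻⁸ V = 62.7 nV

62.7 nV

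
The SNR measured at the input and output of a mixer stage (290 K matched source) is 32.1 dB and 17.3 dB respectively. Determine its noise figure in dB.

NF (dB) = SNR_in(dB) − SNR_out(dB) when the source is at T₀
NF = 32.1 − 17.3 = 14.8 dB

14.8 dB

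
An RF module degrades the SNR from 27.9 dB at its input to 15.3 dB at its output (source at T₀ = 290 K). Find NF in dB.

12.6 dB

NF (dB) = SNR_in(dB) − SNR_out(dB) when the source is at T₀
NF = 27.9 − 15.3 = 12.6 dB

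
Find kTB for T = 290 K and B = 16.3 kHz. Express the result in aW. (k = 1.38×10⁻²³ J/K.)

P_n = kTB = 1.38×10⁻²³ × 290 × 1.63×10⁴ = 6.52×10⁻¹⁷ W = 65.2 aW

65.2 aW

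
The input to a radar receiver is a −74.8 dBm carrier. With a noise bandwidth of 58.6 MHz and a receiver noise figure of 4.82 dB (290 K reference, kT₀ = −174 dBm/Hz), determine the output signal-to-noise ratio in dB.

Noise floor: N = −174 + 10 log₁₀(B) + NF
10 log₁₀(5.86×10⁷) = 77.68 dB
N = −174 + 77.68 + 4.82 = −91.50 dBm
SNR = P_sig − N = −74.8 − (−91.50) = 16.70 dB → 16.7 dB

16.7 dB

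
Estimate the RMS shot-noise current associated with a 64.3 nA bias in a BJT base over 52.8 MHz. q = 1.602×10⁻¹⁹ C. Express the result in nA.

1.04 nA

I_n = √(2qI·B)
2qI·B = 2 × 1.602×10⁻¹⁹ × 6.43×10⁻⁸ × 5.28×10⁷ = 1.09×10⁻¹⁸ A²
I_n = √(1.09×10⁻¹⁸) = 1.04×10⁻⁹ A = 1.04 nA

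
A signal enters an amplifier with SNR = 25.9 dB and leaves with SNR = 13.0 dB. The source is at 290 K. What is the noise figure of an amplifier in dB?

12.9 dB

NF (dB) = SNR_in(dB) − SNR_out(dB) when the source is at T₀
NF = 25.9 − 13.0 = 12.9 dB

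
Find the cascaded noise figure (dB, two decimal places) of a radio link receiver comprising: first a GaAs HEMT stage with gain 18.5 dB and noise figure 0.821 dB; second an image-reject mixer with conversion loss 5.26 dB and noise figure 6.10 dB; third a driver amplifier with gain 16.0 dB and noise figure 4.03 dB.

Convert to linear (a loss of L dB is a gain of −L dB): F_i = 10^(NF_i/10), G_i = 10^(G_i,dB/10)
  Stage 1: F_1 = 10^(0.821/10) = 1.208, G_1 = 10^(18.5/10) = 70.79
  Stage 2: F_2 = 10^(6.10/10) = 4.074, G_2 = 10^(−5.26/10) = 0.2979
  Stage 3: F_3 = 10^(4.03/10) = 2.529, G_3 = 10^(16.0/10) = 39.81
Friis cascade:
  F = 1.208 + (4.074 − 1)/70.79 + (2.529 − 1)/21.09 = 1.324
NF = 10 log₁₀(1.324) = 1.22 dB

1.22 dB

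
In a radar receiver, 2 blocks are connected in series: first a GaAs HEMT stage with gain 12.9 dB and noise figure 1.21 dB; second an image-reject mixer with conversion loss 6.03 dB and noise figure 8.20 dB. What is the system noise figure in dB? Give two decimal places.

Convert to linear (a loss of L dB is a gain of −L dB): F_i = 10^(NF_i/10), G_i = 10^(G_i,dB/10)
  Stage 1: F_1 = 10^(1.21/10) = 1.321, G_1 = 10^(12.9/10) = 19.50
  Stage 2: F_2 = 10^(8.20/10) = 6.607, G_2 = 10^(−6.03/10) = 0.2495
Friis cascade:
  F = 1.321 + (6.607 − 1)/19.50 = 1.609
NF = 10 log₁₀(1.609) = 2.07 dB

2.07 dB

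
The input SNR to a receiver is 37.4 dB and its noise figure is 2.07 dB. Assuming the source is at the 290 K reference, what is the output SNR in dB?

35.33 dB

By definition F = SNR_in/SNR_out, so in dB: SNR_out = SNR_in − NF
SNR_out = 37.4 − 2.07 = 35.33 dB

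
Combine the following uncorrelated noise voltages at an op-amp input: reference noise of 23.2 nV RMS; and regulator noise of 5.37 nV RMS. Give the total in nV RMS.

23.8 nV

Uncorrelated sources add in power (mean-square): V_tot = √(ΣV_i²)
V_tot = √[(2.32×10⁻⁸)² + (5.37×10⁻⁹)²] = 2.38×10⁻⁸ V = 23.8 nV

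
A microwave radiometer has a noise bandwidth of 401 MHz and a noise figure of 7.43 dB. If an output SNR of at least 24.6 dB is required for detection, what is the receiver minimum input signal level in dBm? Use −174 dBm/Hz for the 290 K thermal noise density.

Sensitivity = −174 + 10 log₁₀(B) + NF + SNR_min
= −174 + 86.03 + 7.43 + 24.6
= −55.94 dBm → −55.9 dBm

−55.9 dBm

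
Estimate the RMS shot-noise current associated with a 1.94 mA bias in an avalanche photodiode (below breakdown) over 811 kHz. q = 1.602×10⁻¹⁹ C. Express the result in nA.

I_n = √(2qI·B)
2qI·B = 2 × 1.602×10⁻¹⁹ × 1.94×10⁻³ × 8.11×10⁵ = 5.04×10⁻¹⁶ A²
I_n = √(5.04×10⁻¹⁶) = 2.25×10⁻⁸ A = 22.5 nA

22.5 nA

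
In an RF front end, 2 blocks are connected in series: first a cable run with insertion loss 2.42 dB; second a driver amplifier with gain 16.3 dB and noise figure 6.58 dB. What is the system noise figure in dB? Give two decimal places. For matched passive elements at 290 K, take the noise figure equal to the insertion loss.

Convert to linear (a loss of L dB is a gain of −L dB): F_i = 10^(NF_i/10), G_i = 10^(G_i,dB/10)
  Stage 1: F_1 = 10^(2.42/10) = 1.746, G_1 = 10^(−2.42/10) = 0.5728
  Stage 2: F_2 = 10^(6.58/10) = 4.550, G_2 = 10^(16.3/10) = 42.66
Friis cascade:
  F = 1.746 + (4.550 − 1)/0.5728 = 7.943
NF = 10 log₁₀(7.943) = 9.00 dB

9.00 dB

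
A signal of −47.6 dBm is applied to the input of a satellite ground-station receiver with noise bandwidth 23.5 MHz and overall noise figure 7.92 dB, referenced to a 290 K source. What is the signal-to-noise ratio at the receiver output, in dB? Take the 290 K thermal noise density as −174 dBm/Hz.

44.8 dB

Noise floor: N = −174 + 10 log₁₀(B) + NF
10 log₁₀(2.35×10⁷) = 73.71 dB
N = −174 + 73.71 + 7.92 = −92.37 dBm
SNR = P_sig − N = −47.6 − (−92.37) = 44.77 dB → 44.8 dB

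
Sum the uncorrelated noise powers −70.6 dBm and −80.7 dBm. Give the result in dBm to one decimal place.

−70.2 dBm

Convert to linear, add, convert back:
P₁ = 8.71×10⁻¹¹ W, P₂ = 8.51×10⁻¹² W
P_tot = 9.56×10⁻¹¹ W → 10 log₁₀(P_tot / 10⁻³) = −70.2 dBm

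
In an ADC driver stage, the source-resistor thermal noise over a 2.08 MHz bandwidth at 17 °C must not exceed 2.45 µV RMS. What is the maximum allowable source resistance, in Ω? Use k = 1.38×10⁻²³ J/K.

T = 17 °C + 273.15 = 290.15 K
Johnson–Nyquist: V_n = √(4kTRB) ⇒ R = V_n² / (4kTB)
4kTB = 4 × 1.38×10⁻²³ × 290.15 × 2.08×10⁶ = 3.33×10⁻¹⁴
R = (2.45×10⁻⁶)² / 3.33×10⁻¹⁴ = 1.80×10² Ω = 180 Ω

180 Ω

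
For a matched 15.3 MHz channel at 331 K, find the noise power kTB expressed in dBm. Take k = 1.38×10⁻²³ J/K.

−101.6 dBm

P_n = kTB = 1.38×10⁻²³ × 331 × 1.53×10⁷ = 6.99×10⁻¹⁴ W
In dBm: 10 log₁₀(6.99×10⁻¹⁴ / 10⁻³) = −101.6 dBm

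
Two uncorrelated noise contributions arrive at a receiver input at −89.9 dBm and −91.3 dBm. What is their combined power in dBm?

−87.5 dBm

Convert to linear, add, convert back:
P₁ = 1.02×10⁻¹² W, P₂ = 7.41×10⁻¹³ W
P_tot = 1.76×10⁻¹² W → 10 log₁₀(P_tot / 10⁻³) = −87.5 dBm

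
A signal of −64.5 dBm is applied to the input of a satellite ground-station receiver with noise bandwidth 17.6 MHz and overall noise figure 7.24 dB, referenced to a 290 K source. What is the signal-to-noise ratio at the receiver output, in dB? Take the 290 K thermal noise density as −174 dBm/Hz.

Noise floor: N = −174 + 10 log₁₀(B) + NF
10 log₁₀(1.76×10⁷) = 72.46 dB
N = −174 + 72.46 + 7.24 = −94.30 dBm
SNR = P_sig − N = −64.5 − (−94.30) = 29.80 dB → 29.8 dB

29.8 dB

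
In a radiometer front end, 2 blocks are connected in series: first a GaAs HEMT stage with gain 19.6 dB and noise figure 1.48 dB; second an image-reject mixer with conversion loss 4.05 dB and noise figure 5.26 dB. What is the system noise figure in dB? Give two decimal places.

1.56 dB

Convert to linear (a loss of L dB is a gain of −L dB): F_i = 10^(NF_i/10), G_i = 10^(G_i,dB/10)
  Stage 1: F_1 = 10^(1.48/10) = 1.406, G_1 = 10^(19.6/10) = 91.20
  Stage 2: F_2 = 10^(5.26/10) = 3.357, G_2 = 10^(−4.05/10) = 0.3936
Friis cascade:
  F = 1.406 + (3.357 − 1)/91.20 = 1.432
NF = 10 log₁₀(1.432) = 1.56 dB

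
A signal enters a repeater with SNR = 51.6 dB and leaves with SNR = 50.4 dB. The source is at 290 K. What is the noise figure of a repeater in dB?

NF (dB) = SNR_in(dB) − SNR_out(dB) when the source is at T₀
NF = 51.6 − 50.4 = 1.2 dB

1.2 dB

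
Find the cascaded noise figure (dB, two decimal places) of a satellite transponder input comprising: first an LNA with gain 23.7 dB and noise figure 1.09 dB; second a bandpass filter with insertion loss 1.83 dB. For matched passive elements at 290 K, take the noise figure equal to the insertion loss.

Convert to linear (a loss of L dB is a gain of −L dB): F_i = 10^(NF_i/10), G_i = 10^(G_i,dB/10)
  Stage 1: F_1 = 10^(1.09/10) = 1.285, G_1 = 10^(23.7/10) = 234.4
  Stage 2: F_2 = 10^(1.83/10) = 1.524, G_2 = 10^(−1.83/10) = 0.6561
Friis cascade:
  F = 1.285 + (1.524 − 1)/234.4 = 1.288
NF = 10 log₁₀(1.288) = 1.10 dB

1.10 dB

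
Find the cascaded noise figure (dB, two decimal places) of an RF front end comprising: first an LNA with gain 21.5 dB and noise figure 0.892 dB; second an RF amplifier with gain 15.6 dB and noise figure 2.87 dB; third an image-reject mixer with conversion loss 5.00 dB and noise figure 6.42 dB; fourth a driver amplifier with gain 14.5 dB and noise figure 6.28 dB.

Convert to linear (a loss of L dB is a gain of −L dB): F_i = 10^(NF_i/10), G_i = 10^(G_i,dB/10)
  Stage 1: F_1 = 10^(0.892/10) = 1.228, G_1 = 10^(21.5/10) = 141.3
  Stage 2: F_2 = 10^(2.87/10) = 1.936, G_2 = 10^(15.6/10) = 36.31
  Stage 3: F_3 = 10^(6.42/10) = 4.385, G_3 = 10^(−5.00/10) = 0.3162
  Stage 4: F_4 = 10^(6.28/10) = 4.246, G_4 = 10^(14.5/10) = 28.18
Friis cascade:
  F = 1.228 + (1.936 − 1)/141.3 + (4.385 − 1)/5129 + (4.246 − 1)/1622 = 1.237
NF = 10 log₁₀(1.237) = 0.92 dB

0.92 dB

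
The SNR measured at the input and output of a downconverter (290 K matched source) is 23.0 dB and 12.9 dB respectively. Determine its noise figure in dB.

10.1 dB

NF (dB) = SNR_in(dB) − SNR_out(dB) when the source is at T₀
NF = 23.0 − 12.9 = 10.1 dB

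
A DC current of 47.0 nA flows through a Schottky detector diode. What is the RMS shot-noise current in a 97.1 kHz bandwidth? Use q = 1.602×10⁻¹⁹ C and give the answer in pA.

38.2 pA

I_n = √(2qI·B)
2qI·B = 2 × 1.602×10⁻¹⁹ × 4.70×10⁻⁸ × 9.71×10⁴ = 1.46×10⁻²¹ A²
I_n = √(1.46×10⁻²¹) = 3.82×10⁻¹¹ A = 38.2 pA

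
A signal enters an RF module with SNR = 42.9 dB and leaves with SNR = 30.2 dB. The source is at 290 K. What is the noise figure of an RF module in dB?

NF (dB) = SNR_in(dB) − SNR_out(dB) when the source is at T₀
NF = 42.9 − 30.2 = 12.7 dB

12.7 dB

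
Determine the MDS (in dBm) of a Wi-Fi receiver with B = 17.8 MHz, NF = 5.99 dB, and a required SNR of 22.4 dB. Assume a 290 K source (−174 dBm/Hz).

Sensitivity = −174 + 10 log₁₀(B) + NF + SNR_min
= −174 + 72.5 + 5.99 + 22.4
= −73.11 dBm → −73.1 dBm

−73.1 dBm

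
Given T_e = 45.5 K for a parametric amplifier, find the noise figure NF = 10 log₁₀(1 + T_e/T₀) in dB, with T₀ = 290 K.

0.633 dB

F = 1 + T_e/T₀ = 1 + 45.5/290 = 1.1569
NF = 10 log₁₀(1.1569) = 0.633 dB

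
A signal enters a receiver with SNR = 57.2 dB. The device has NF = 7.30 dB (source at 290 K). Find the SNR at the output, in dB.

49.90 dB

By definition F = SNR_in/SNR_out, so in dB: SNR_out = SNR_in − NF
SNR_out = 57.2 − 7.30 = 49.90 dB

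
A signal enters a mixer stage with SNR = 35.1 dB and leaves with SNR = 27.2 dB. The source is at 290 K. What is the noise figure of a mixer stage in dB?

7.9 dB

NF (dB) = SNR_in(dB) − SNR_out(dB) when the source is at T₀
NF = 35.1 − 27.2 = 7.9 dB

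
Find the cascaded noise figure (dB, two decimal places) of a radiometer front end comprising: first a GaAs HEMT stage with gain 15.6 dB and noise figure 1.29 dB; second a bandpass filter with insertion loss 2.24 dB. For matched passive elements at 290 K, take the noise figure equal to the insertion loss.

Convert to linear (a loss of L dB is a gain of −L dB): F_i = 10^(NF_i/10), G_i = 10^(G_i,dB/10)
  Stage 1: F_1 = 10^(1.29/10) = 1.346, G_1 = 10^(15.6/10) = 36.31
  Stage 2: F_2 = 10^(2.24/10) = 1.675, G_2 = 10^(−2.24/10) = 0.5970
Friis cascade:
  F = 1.346 + (1.675 − 1)/36.31 = 1.364
NF = 10 log₁₀(1.364) = 1.35 dB

1.35 dB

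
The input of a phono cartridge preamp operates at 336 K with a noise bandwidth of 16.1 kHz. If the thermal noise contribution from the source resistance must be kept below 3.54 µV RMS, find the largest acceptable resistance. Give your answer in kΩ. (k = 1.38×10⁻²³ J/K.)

Johnson–Nyquist: V_n = √(4kTRB) ⇒ R = V_n² / (4kTB)
4kTB = 4 × 1.38×10⁻²³ × 336 × 1.61×10⁴ = 2.99×10⁻¹⁶
R = (3.54×10⁻⁶)² / 2.99×10⁻¹⁶ = 4.20×10⁴ Ω = 42.0 kΩ

42.0 kΩ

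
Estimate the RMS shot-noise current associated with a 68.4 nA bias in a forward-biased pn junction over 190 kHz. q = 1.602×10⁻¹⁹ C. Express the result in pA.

I_n = √(2qI·B)
2qI·B = 2 × 1.602×10⁻¹⁹ × 6.84×10⁻⁸ × 1.90×10⁵ = 4.16×10⁻²¹ A²
I_n = √(4.16×10⁻²¹) = 6.45×10⁻¹¹ A = 64.5 pA

64.5 pA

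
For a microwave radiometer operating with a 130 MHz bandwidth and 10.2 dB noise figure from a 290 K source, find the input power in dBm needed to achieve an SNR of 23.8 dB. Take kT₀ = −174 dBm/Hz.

−58.9 dBm

Sensitivity = −174 + 10 log₁₀(B) + NF + SNR_min
= −174 + 81.14 + 10.2 + 23.8
= −58.86 dBm → −58.9 dBm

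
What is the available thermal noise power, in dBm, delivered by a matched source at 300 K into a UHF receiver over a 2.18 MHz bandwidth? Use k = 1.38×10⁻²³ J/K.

P_n = kTB = 1.38×10⁻²³ × 300 × 2.18×10⁶ = 9.03×10⁻¹⁵ W
In dBm: 10 log₁₀(9.03×10⁻¹⁵ / 10⁻³) = −110.4 dBm

−110.4 dBm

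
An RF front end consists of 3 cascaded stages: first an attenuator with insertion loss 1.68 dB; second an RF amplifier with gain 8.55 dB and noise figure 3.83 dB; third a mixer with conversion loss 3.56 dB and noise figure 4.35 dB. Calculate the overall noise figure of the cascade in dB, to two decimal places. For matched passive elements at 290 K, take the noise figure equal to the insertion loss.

Convert to linear (a loss of L dB is a gain of −L dB): F_i = 10^(NF_i/10), G_i = 10^(G_i,dB/10)
  Stage 1: F_1 = 10^(1.68/10) = 1.472, G_1 = 10^(−1.68/10) = 0.6792
  Stage 2: F_2 = 10^(3.83/10) = 2.415, G_2 = 10^(8.55/10) = 7.161
  Stage 3: F_3 = 10^(4.35/10) = 2.723, G_3 = 10^(−3.56/10) = 0.4406
Friis cascade:
  F = 1.472 + (2.415 − 1)/0.6792 + (2.723 − 1)/4.864 = 3.910
NF = 10 log₁₀(3.910) = 5.92 dB

5.92 dB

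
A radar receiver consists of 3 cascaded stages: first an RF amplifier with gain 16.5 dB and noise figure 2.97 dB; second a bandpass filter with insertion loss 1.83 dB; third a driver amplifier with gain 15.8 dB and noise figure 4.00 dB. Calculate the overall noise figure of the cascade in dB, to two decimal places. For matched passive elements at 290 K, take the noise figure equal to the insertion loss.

Convert to linear (a loss of L dB is a gain of −L dB): F_i = 10^(NF_i/10), G_i = 10^(G_i,dB/10)
  Stage 1: F_1 = 10^(2.97/10) = 1.982, G_1 = 10^(16.5/10) = 44.67
  Stage 2: F_2 = 10^(1.83/10) = 1.524, G_2 = 10^(−1.83/10) = 0.6561
  Stage 3: F_3 = 10^(4.00/10) = 2.512, G_3 = 10^(15.8/10) = 38.02
Friis cascade:
  F = 1.982 + (1.524 − 1)/44.67 + (2.512 − 1)/29.31 = 2.045
NF = 10 log₁₀(2.045) = 3.11 dB

3.11 dB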